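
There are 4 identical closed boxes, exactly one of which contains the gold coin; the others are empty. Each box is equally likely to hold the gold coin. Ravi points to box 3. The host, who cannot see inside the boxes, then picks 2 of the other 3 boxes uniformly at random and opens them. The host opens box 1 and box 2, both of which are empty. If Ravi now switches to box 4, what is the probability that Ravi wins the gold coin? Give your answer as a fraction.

Consider each possible location of the gold coin in turn.
If it is in either of boxes 1 and 2 (prior 1/4 each): that box was opened and seen not to hold the prize — ruled out; weight (1/4)·0 = 0 each.
If it is in either of boxes 3 and 4 (prior 1/4 each): the host picks exactly this set with probability 1/3 regardless, and none is the prize; weight (1/4)·(1/3) = 1/12 each.
The weights sum to 1/6.
So P(the gold coin in box 4 | the host opened box 1 and box 2) = (1/12) / (1/6) = 1/2.

1/2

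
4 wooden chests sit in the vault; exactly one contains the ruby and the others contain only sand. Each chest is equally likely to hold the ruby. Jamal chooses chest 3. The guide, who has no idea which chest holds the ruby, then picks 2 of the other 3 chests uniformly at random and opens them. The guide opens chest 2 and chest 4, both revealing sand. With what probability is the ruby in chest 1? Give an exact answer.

1/2

Consider each possible location of the ruby in turn.
If it is in either of chests 1 and 3 (prior 1/4 each): the guide picks exactly this set with probability 1/3 regardless, and none is the prize; weight (1/4)·(1/3) = 1/12 each.
If it is in either of chests 2 and 4 (prior 1/4 each): that chest was opened and seen not to hold the prize — ruled out; weight (1/4)·0 = 0 each.
The weights sum to 1/6.
So P(the ruby in chest 1 | the guide opened chest 2 and chest 4) = (1/12) / (1/6) = 1/2.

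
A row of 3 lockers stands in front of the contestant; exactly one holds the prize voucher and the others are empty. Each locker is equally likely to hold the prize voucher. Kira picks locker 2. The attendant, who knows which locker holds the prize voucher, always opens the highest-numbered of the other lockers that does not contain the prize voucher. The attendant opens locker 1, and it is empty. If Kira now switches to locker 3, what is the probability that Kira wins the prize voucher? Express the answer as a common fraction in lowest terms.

Condition on the true location of the prize voucher.
If it is in locker 1 (prior 1/3): the attendant opened locker 1, so this case is ruled out; weight (1/3)·0 = 0.
If it is in locker 2 (prior 1/3): the attendant would have opened locker 3 instead, probability 0; weight (1/3)·0 = 0.
If it is in locker 3 (prior 1/3): locker 1 is the highest-numbered option available, probability 1; weight (1/3)·1 = 1/3.
The weights sum to 1/3.
So P(the prize voucher in locker 3 | the attendant opened locker 1) = (1/3) / (1/3) = 1.

1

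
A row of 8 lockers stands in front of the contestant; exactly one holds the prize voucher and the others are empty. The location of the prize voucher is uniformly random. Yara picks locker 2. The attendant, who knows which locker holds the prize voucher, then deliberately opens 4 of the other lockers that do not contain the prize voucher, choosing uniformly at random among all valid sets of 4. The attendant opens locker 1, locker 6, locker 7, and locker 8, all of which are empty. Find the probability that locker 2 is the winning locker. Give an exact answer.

Condition on the true location of the prize voucher.
If it is in any of lockers 1, 6, 7, and 8 (prior 1/8 each): that locker was opened and seen not to hold the prize — ruled out; weight (1/8)·0 = 0 each.
If it is in locker 2 (prior 1/8): the attendant has 35 equally likely choices, so probability 1/35; weight (1/8)·(1/35) = 1/280.
If it is in any of lockers 3, 4, and 5 (prior 1/8 each): the attendant has 15 equally likely choices, so probability 1/15; weight (1/8)·(1/15) = 1/120 each.
The weights sum to 1/35.
So P(the prize voucher in locker 2 | the attendant opened locker 1, locker 6, locker 7, and locker 8) = (1/280) / (1/35) = 1/8.

1/8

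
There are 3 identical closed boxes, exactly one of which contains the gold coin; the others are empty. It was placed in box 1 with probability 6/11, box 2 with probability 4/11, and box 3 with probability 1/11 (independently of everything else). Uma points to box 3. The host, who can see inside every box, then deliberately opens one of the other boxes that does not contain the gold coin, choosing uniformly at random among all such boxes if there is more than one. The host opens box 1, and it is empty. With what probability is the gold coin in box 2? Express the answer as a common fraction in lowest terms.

Apply Bayes' rule, conditioning on where the gold coin actually is.
If it is in box 1 (prior 6/11): the host opened box 1, so this case is ruled out; weight (6/11)·0 = 0.
If it is in box 2 (prior 4/11): the host has no choice, probability 1; weight (4/11)·1 = 4/11.
If it is in box 3 (prior 1/11): the host has 2 equally likely choices, so probability 1/2; weight (1/11)·(1/2) = 1/22.
The weights sum to 9/22.
So P(the gold coin in box 2 | the host opened box 1) = (4/11) / (9/22) = 8/9.

8/9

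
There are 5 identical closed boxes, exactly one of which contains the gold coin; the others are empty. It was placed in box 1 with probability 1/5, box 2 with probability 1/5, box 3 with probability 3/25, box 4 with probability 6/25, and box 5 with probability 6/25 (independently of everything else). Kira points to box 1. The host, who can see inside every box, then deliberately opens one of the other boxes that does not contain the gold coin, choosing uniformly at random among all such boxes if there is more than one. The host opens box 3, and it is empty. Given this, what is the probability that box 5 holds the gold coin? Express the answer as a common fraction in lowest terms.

24/83

Consider each possible location of the gold coin in turn.
If it is in box 1 (prior 1/5): the host has 4 equally likely choices, so probability 1/4; weight (1/5)·(1/4) = 1/20.
If it is in box 2 (prior 1/5): the host has 3 equally likely choices, so probability 1/3; weight (1/5)·(1/3) = 1/15.
If it is in box 3 (prior 3/25): the host opened box 3, so this case is ruled out; weight (3/25)·0 = 0.
If it is in either of boxes 4 and 5 (prior 6/25 each): the host has 3 equally likely choices, so probability 1/3; weight (6/25)·(1/3) = 2/25 each.
The weights sum to 83/300.
So P(the gold coin in box 5 | the host opened box 3) = (2/25) / (83/300) = 24/83.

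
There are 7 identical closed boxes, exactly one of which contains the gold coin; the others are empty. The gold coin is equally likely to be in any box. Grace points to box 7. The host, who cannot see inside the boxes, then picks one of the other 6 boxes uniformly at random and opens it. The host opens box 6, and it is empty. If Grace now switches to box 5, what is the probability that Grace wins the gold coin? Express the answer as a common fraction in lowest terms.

1/6

Because the host chose which box to open without knowing where the gold coin is, the choice is independent of the prize location. Learning that box 6 does not hold the gold coin simply rules out that one location and leaves the remaining 6 boxes still equally likely by symmetry.
So P(the gold coin in box 5) = 1/6.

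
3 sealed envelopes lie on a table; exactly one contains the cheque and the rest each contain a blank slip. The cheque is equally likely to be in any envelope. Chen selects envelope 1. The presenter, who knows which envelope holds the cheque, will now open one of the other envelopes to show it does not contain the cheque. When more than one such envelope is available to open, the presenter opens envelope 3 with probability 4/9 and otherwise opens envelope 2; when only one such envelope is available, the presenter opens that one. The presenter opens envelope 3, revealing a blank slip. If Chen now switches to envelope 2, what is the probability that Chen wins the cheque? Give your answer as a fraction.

Apply Bayes' rule, conditioning on where the cheque actually is.
If it is in envelope 1 (prior 1/3): envelope 3 is available, opened with probability 4/9; weight (1/3)·(4/9) = 4/27.
If it is in envelope 2 (prior 1/3): only envelope 3 is available, probability 1; weight (1/3)·1 = 1/3.
If it is in envelope 3 (prior 1/3): the presenter opened envelope 3, so this case is ruled out; weight (1/3)·0 = 0.
The weights sum to 13/27.
So P(the cheque in envelope 2 | the presenter opened envelope 3) = (1/3) / (13/27) = 9/13.

9/13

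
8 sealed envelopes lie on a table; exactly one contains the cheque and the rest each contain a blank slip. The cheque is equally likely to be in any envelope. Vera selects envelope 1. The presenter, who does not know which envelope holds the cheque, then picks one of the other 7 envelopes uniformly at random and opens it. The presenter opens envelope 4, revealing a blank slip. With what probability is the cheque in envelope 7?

Because the presenter chose which envelope to open without knowing where the cheque is, the choice is independent of the prize location. Learning that envelope 4 does not hold the cheque simply rules out that one location and leaves the remaining 7 envelopes still equally likely by symmetry.
So P(the cheque in envelope 7) = 1/7.

1/7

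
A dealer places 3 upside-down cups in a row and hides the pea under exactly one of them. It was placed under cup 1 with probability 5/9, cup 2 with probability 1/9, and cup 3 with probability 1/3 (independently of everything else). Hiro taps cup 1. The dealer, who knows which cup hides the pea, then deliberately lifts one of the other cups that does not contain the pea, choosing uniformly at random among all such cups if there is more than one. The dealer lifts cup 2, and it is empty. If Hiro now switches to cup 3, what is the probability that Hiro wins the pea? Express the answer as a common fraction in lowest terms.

6/11

Consider each possible location of the pea in turn.
If it is under cup 1 (prior 5/9): the dealer has 2 equally likely choices, so probability 1/2; weight (5/9)·(1/2) = 5/18.
If it is under cup 2 (prior 1/9): the dealer opened cup 2, so this case is ruled out; weight (1/9)·0 = 0.
If it is under cup 3 (prior 1/3): the dealer has no choice, probability 1; weight (1/3)·1 = 1/3.
The weights sum to 11/18.
So P(the pea under cup 3 | the dealer opened cup 2) = (1/3) / (11/18) = 6/11.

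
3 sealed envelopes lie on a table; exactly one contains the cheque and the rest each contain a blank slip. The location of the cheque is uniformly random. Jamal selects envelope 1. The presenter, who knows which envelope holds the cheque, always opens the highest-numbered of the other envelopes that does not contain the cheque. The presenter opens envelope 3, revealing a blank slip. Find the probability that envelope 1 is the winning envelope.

1/2

Condition on the true location of the cheque.
If it is in either of envelopes 1 and 2 (prior 1/3 each): envelope 3 is the highest-numbered option available, probability 1; weight (1/3)·1 = 1/3 each.
If it is in envelope 3 (prior 1/3): the presenter opened envelope 3, so this case is ruled out; weight (1/3)·0 = 0.
The weights sum to 2/3.
So P(the cheque in envelope 1 | the presenter opened envelope 3) = (1/3) / (2/3) = 1/2.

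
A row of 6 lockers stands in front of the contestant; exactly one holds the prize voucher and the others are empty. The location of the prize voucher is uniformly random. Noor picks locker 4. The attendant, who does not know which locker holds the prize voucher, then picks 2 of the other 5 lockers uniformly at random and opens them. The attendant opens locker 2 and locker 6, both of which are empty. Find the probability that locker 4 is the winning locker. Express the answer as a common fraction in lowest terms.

1/4

Condition on the true location of the prize voucher.
If it is in any of lockers 1, 3, 4, and 5 (prior 1/6 each): the attendant picks exactly this set with probability 1/10 regardless, and none is the prize; weight (1/6)·(1/10) = 1/60 each.
If it is in either of lockers 2 and 6 (prior 1/6 each): that locker was opened and seen not to hold the prize — ruled out; weight (1/6)·0 = 0 each.
The weights sum to 1/15.
So P(the prize voucher in locker 4 | the attendant opened locker 2 and locker 6) = (1/60) / (1/15) = 1/4.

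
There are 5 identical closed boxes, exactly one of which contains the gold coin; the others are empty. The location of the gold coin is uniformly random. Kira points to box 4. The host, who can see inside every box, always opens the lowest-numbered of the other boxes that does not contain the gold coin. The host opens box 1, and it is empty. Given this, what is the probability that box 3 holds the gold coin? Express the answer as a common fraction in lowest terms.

Condition on the true location of the gold coin.
If it is in box 1 (prior 1/5): the host opened box 1, so this case is ruled out; weight (1/5)·0 = 0.
If it is in any of boxes 2, 3, 4, and 5 (prior 1/5 each): box 1 is the lowest-numbered option available, probability 1; weight (1/5)·1 = 1/5 each.
The weights sum to 4/5.
So P(the gold coin in box 3 | the host opened box 1) = (1/5) / (4/5) = 1/4.

1/4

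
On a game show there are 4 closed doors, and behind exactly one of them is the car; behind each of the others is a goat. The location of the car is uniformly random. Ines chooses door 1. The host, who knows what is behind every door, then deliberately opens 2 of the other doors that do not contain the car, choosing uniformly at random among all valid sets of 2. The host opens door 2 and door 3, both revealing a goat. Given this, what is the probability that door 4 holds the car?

3/4

Apply Bayes' rule, conditioning on where the car actually is.
If it is behind door 1 (prior 1/4): the host has 3 equally likely choices, so probability 1/3; weight (1/4)·(1/3) = 1/12.
If it is behind either of doors 2 and 3 (prior 1/4 each): that door was opened and seen not to hold the prize — ruled out; weight (1/4)·0 = 0 each.
If it is behind door 4 (prior 1/4): the host has no choice, probability 1; weight (1/4)·1 = 1/4.
The weights sum to 1/3.
So P(the car behind door 4 | the host opened door 2 and door 3) = (1/4) / (1/3) = 3/4.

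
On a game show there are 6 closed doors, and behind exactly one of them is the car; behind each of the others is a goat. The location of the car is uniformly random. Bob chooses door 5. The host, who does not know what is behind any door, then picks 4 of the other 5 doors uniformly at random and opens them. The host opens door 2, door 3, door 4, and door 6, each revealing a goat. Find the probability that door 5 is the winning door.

Because the host chose which doors to open without knowing where the car is, the choice is independent of the prize location. Learning that none of the 4 opened doors holds the car simply rules out those 4 locations and leaves the remaining 2 doors still equally likely by symmetry.
So P(the car behind door 5) = 1/2.

1/2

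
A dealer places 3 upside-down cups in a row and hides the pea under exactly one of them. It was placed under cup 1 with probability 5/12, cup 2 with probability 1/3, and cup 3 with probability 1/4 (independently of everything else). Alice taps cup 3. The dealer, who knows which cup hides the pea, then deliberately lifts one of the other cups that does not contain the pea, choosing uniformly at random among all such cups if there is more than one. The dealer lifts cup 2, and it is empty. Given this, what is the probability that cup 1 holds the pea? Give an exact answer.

10/13

Consider each possible location of the pea in turn.
If it is under cup 1 (prior 5/12): the dealer has no choice, probability 1; weight (5/12)·1 = 5/12.
If it is under cup 2 (prior 1/3): the dealer opened cup 2, so this case is ruled out; weight (1/3)·0 = 0.
If it is under cup 3 (prior 1/4): the dealer has 2 equally likely choices, so probability 1/2; weight (1/4)·(1/2) = 1/8.
The weights sum to 13/24.
So P(the pea under cup 1 | the dealer opened cup 2) = (5/12) / (13/24) = 10/13.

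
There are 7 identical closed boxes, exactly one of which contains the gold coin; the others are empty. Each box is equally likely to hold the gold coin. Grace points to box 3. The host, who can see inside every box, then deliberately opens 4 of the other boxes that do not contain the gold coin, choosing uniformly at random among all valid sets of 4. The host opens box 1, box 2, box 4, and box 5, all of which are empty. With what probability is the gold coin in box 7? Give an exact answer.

Consider each possible location of the gold coin in turn.
If it is in any of boxes 1, 2, 4, and 5 (prior 1/7 each): that box was opened and seen not to hold the prize — ruled out; weight (1/7)·0 = 0 each.
If it is in box 3 (prior 1/7): the host has 15 equally likely choices, so probability 1/15; weight (1/7)·(1/15) = 1/105.
If it is in either of boxes 6 and 7 (prior 1/7 each): the host has 5 equally likely choices, so probability 1/5; weight (1/7)·(1/5) = 1/35 each.
The weights sum to 1/15.
So P(the gold coin in box 7 | the host opened box 1, box 2, box 4, and box 5) = (1/35) / (1/15) = 3/7.

3/7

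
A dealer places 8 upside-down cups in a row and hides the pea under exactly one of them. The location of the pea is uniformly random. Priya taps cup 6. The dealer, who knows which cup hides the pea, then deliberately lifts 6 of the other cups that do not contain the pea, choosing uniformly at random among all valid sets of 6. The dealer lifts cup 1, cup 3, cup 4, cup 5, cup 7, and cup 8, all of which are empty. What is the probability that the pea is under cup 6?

Apply Bayes' rule, conditioning on where the pea actually is.
If it is under any of cups 1, 3, 4, 5, 7, and 8 (prior 1/8 each): that cup was opened and seen not to hold the prize — ruled out; weight (1/8)·0 = 0 each.
If it is under cup 2 (prior 1/8): the dealer has no choice, probability 1; weight (1/8)·1 = 1/8.
If it is under cup 6 (prior 1/8): the dealer has 7 equally likely choices, so probability 1/7; weight (1/8)·(1/7) = 1/56.
The weights sum to 1/7.
So P(the pea under cup 6 | the dealer opened cup 1, cup 3, cup 4, cup 5, cup 7, and cup 8) = (1/56) / (1/7) = 1/8.

1/8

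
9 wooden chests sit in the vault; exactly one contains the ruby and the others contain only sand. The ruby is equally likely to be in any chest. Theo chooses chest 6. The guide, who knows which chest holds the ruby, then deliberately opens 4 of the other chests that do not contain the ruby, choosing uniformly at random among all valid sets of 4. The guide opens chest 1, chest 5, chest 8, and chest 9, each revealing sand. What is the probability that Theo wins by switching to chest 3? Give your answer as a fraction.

2/9

Condition on the true location of the ruby.
If it is in any of chests 1, 5, 8, and 9 (prior 1/9 each): that chest was opened and seen not to hold the prize — ruled out; weight (1/9)·0 = 0 each.
If it is in any of chests 2, 3, 4, and 7 (prior 1/9 each): the guide has 35 equally likely choices, so probability 1/35; weight (1/9)·(1/35) = 1/315 each.
If it is in chest 6 (prior 1/9): the guide has 70 equally likely choices, so probability 1/70; weight (1/9)·(1/70) = 1/630.
The weights sum to 1/70.
So P(the ruby in chest 3 | the guide opened chest 1, chest 5, chest 8, and chest 9) = (1/315) / (1/70) = 2/9.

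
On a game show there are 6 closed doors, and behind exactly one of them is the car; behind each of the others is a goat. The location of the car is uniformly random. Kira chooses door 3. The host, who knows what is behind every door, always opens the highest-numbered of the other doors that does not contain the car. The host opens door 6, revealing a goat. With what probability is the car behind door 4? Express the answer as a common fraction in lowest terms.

Condition on the true location of the car.
If it is behind any of doors 1, 2, 3, 4, and 5 (prior 1/6 each): door 6 is the highest-numbered option available, probability 1; weight (1/6)·1 = 1/6 each.
If it is behind door 6 (prior 1/6): the host opened door 6, so this case is ruled out; weight (1/6)·0 = 0.
The weights sum to 5/6.
So P(the car behind door 4 | the host opened door 6) = (1/6) / (5/6) = 1/5.

1/5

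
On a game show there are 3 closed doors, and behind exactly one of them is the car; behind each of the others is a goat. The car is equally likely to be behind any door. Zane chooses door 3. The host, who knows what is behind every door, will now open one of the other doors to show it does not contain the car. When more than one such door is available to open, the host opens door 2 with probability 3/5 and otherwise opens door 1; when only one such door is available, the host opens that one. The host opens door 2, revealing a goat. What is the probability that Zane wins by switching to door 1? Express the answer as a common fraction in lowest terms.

5/8

Consider each possible location of the car in turn.
If it is behind door 1 (prior 1/3): only door 2 is available, probability 1; weight (1/3)·1 = 1/3.
If it is behind door 2 (prior 1/3): the host opened door 2, so this case is ruled out; weight (1/3)·0 = 0.
If it is behind door 3 (prior 1/3): door 2 is available, opened with probability 3/5; weight (1/3)·(3/5) = 1/5.
The weights sum to 8/15.
So P(the car behind door 1 | the host opened door 2) = (1/3) / (8/15) = 5/8.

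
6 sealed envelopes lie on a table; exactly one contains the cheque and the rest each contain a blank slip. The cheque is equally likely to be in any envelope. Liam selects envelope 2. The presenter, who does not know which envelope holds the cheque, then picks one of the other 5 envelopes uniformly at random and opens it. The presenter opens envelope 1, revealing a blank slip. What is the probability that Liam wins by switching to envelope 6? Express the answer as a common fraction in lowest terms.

Apply Bayes' rule, conditioning on where the cheque actually is.
If it is in envelope 1 (prior 1/6): the presenter opened envelope 1, so this case is ruled out; weight (1/6)·0 = 0.
If it is in any of envelopes 2, 3, 4, 5, and 6 (prior 1/6 each): the presenter picks envelope 1 with probability 1/5 regardless, and it is not the prize; weight (1/6)·(1/5) = 1/30 each.
The weights sum to 1/6.
So P(the cheque in envelope 6 | the presenter opened envelope 1) = (1/30) / (1/6) = 1/5.

1/5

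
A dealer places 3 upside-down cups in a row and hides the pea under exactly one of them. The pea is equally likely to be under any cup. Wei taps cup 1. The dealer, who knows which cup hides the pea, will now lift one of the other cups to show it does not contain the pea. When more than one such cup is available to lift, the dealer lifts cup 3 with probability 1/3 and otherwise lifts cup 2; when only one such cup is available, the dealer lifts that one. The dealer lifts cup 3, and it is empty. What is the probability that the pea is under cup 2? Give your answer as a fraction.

3/4

Apply Bayes' rule, conditioning on where the pea actually is.
If it is under cup 1 (prior 1/3): cup 3 is available, opened with probability 1/3; weight (1/3)·(1/3) = 1/9.
If it is under cup 2 (prior 1/3): only cup 3 is available, probability 1; weight (1/3)·1 = 1/3.
If it is under cup 3 (prior 1/3): the dealer opened cup 3, so this case is ruled out; weight (1/3)·0 = 0.
The weights sum to 4/9.
So P(the pea under cup 2 | the dealer opened cup 3) = (1/3) / (4/9) = 3/4.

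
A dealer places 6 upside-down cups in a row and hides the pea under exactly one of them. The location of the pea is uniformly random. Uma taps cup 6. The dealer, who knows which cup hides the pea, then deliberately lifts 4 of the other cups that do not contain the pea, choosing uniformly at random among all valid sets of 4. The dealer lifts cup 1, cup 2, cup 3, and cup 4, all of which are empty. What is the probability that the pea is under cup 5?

Condition on the true location of the pea.
If it is under any of cups 1, 2, 3, and 4 (prior 1/6 each): that cup was opened and seen not to hold the prize — ruled out; weight (1/6)·0 = 0 each.
If it is under cup 5 (prior 1/6): the dealer has no choice, probability 1; weight (1/6)·1 = 1/6.
If it is under cup 6 (prior 1/6): the dealer has 5 equally likely choices, so probability 1/5; weight (1/6)·(1/5) = 1/30.
The weights sum to 1/5.
So P(the pea under cup 5 | the dealer opened cup 1, cup 2, cup 3, and cup 4) = (1/6) / (1/5) = 5/6.

5/6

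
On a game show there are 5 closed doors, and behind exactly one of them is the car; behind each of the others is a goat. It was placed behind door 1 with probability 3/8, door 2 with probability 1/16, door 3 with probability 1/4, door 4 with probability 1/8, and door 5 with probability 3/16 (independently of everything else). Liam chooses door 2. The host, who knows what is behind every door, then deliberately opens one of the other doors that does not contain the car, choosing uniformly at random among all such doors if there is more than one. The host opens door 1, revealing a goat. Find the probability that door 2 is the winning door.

Consider each possible location of the car in turn.
If it is behind door 1 (prior 3/8): the host opened door 1, so this case is ruled out; weight (3/8)·0 = 0.
If it is behind door 2 (prior 1/16): the host has 4 equally likely choices, so probability 1/4; weight (1/16)·(1/4) = 1/64.
If it is behind door 3 (prior 1/4): the host has 3 equally likely choices, so probability 1/3; weight (1/4)·(1/3) = 1/12.
If it is behind door 4 (prior 1/8): the host has 3 equally likely choices, so probability 1/3; weight (1/8)·(1/3) = 1/24.
If it is behind door 5 (prior 3/16): the host has 3 equally likely choices, so probability 1/3; weight (3/16)·(1/3) = 1/16.
The weights sum to 13/64.
So P(the car behind door 2 | the host opened door 1) = (1/64) / (13/64) = 1/13.

1/13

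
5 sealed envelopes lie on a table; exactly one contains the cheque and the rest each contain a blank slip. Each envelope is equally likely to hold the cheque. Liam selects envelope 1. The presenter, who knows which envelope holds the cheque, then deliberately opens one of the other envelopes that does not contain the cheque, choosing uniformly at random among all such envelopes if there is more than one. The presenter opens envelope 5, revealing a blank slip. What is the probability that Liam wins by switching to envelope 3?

4/15

Condition on the true location of the cheque.
If it is in envelope 1 (prior 1/5): the presenter has 4 equally likely choices, so probability 1/4; weight (1/5)·(1/4) = 1/20.
If it is in any of envelopes 2, 3, and 4 (prior 1/5 each): the presenter has 3 equally likely choices, so probability 1/3; weight (1/5)·(1/3) = 1/15 each.
If it is in envelope 5 (prior 1/5): the presenter opened envelope 5, so this case is ruled out; weight (1/5)·0 = 0.
The weights sum to 1/4.
So P(the cheque in envelope 3 | the presenter opened envelope 5) = (1/15) / (1/4) = 4/15.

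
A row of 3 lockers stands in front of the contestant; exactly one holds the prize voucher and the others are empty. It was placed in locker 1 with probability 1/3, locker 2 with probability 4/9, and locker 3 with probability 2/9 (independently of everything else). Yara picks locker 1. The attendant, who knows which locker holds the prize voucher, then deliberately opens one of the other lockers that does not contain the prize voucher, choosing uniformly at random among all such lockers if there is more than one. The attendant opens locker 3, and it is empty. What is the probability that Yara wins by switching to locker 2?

8/11

Apply Bayes' rule, conditioning on where the prize voucher actually is.
If it is in locker 1 (prior 1/3): the attendant has 2 equally likely choices, so probability 1/2; weight (1/3)·(1/2) = 1/6.
If it is in locker 2 (prior 4/9): the attendant has no choice, probability 1; weight (4/9)·1 = 4/9.
If it is in locker 3 (prior 2/9): the attendant opened locker 3, so this case is ruled out; weight (2/9)·0 = 0.
The weights sum to 11/18.
So P(the prize voucher in locker 2 | the attendant opened locker 3) = (4/9) / (11/18) = 8/11.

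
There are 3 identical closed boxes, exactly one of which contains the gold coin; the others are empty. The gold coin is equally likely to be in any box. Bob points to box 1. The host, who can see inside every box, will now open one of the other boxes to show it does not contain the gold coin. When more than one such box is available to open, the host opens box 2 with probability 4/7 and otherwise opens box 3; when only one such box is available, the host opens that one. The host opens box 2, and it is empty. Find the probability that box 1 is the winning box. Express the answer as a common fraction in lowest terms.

Condition on the true location of the gold coin.
If it is in box 1 (prior 1/3): box 2 is available, opened with probability 4/7; weight (1/3)·(4/7) = 4/21.
If it is in box 2 (prior 1/3): the host opened box 2, so this case is ruled out; weight (1/3)·0 = 0.
If it is in box 3 (prior 1/3): only box 2 is available, probability 1; weight (1/3)·1 = 1/3.
The weights sum to 11/21.
So P(the gold coin in box 1 | the host opened box 2) = (4/21) / (11/21) = 4/11.

4/11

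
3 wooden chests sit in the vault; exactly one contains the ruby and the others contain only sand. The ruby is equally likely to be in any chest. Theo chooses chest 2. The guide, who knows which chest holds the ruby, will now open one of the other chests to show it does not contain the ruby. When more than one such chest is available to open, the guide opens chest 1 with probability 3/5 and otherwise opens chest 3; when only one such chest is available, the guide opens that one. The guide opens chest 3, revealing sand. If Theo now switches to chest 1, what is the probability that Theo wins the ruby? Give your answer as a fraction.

Consider each possible location of the ruby in turn.
If it is in chest 1 (prior 1/3): only chest 3 is available, probability 1; weight (1/3)·1 = 1/3.
If it is in chest 2 (prior 1/3): chest 1 is available but not opened, probability 2/5; weight (1/3)·(2/5) = 2/15.
If it is in chest 3 (prior 1/3): the guide opened chest 3, so this case is ruled out; weight (1/3)·0 = 0.
The weights sum to 7/15.
So P(the ruby in chest 1 | the guide opened chest 3) = (1/3) / (7/15) = 5/7.

5/7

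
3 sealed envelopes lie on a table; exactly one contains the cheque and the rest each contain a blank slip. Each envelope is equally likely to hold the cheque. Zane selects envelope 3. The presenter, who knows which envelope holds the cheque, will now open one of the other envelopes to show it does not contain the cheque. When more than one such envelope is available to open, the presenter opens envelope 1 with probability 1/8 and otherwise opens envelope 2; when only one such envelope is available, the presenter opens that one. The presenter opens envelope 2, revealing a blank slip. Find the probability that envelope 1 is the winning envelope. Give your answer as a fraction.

Condition on the true location of the cheque.
If it is in envelope 1 (prior 1/3): only envelope 2 is available, probability 1; weight (1/3)·1 = 1/3.
If it is in envelope 2 (prior 1/3): the presenter opened envelope 2, so this case is ruled out; weight (1/3)·0 = 0.
If it is in envelope 3 (prior 1/3): envelope 1 is available but not opened, probability 7/8; weight (1/3)·(7/8) = 7/24.
The weights sum to 5/8.
So P(the cheque in envelope 1 | the presenter opened envelope 2) = (1/3) / (5/8) = 8/15.

8/15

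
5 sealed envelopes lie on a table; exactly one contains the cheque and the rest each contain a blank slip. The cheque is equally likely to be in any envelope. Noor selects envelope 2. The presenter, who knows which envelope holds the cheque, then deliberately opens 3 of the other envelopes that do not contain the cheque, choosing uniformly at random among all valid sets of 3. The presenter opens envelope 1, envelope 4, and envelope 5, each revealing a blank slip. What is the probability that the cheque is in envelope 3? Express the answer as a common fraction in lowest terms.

Apply Bayes' rule, conditioning on where the cheque actually is.
If it is in any of envelopes 1, 4, and 5 (prior 1/5 each): that envelope was opened and seen not to hold the prize — ruled out; weight (1/5)·0 = 0 each.
If it is in envelope 2 (prior 1/5): the presenter has 4 equally likely choices, so probability 1/4; weight (1/5)·(1/4) = 1/20.
If it is in envelope 3 (prior 1/5): the presenter has no choice, probability 1; weight (1/5)·1 = 1/5.
The weights sum to 1/4.
So P(the cheque in envelope 3 | the presenter opened envelope 1, envelope 4, and envelope 5) = (1/5) / (1/4) = 4/5.

4/5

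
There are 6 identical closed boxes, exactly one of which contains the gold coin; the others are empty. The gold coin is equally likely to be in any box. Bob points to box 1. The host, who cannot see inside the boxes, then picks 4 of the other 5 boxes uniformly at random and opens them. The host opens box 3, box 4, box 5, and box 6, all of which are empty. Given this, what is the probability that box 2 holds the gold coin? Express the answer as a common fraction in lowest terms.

Because the host chose which boxes to open without knowing where the gold coin is, the choice is independent of the prize location. Learning that none of the 4 opened boxes holds the gold coin simply rules out those 4 locations and leaves the remaining 2 boxes still equally likely by symmetry.
So P(the gold coin in box 2) = 1/2.

1/2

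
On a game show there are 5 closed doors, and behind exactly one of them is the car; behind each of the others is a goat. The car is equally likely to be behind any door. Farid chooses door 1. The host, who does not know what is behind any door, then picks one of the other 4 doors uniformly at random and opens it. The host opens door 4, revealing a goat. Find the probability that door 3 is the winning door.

1/4

Because the host chose which door to open without knowing where the car is, the choice is independent of the prize location. Learning that door 4 does not hold the car simply rules out that one location and leaves the remaining 4 doors still equally likely by symmetry.
So P(the car behind door 3) = 1/4.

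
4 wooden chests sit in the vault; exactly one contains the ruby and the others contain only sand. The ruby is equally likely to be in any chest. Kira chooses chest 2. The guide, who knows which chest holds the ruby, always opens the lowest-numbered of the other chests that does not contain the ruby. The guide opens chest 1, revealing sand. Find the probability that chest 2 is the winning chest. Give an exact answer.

1/3

Consider each possible location of the ruby in turn.
If it is in chest 1 (prior 1/4): the guide opened chest 1, so this case is ruled out; weight (1/4)·0 = 0.
If it is in any of chests 2, 3, and 4 (prior 1/4 each): chest 1 is the lowest-numbered option available, probability 1; weight (1/4)·1 = 1/4 each.
The weights sum to 3/4.
So P(the ruby in chest 2 | the guide opened chest 1) = (1/4) / (3/4) = 1/3.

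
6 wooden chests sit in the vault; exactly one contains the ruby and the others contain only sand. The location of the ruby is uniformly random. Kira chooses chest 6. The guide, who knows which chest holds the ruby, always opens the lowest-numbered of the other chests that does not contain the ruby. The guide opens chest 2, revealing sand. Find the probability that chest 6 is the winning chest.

0

Condition on the true location of the ruby.
If it is in chest 1 (prior 1/6): chest 2 is the lowest-numbered option available, probability 1; weight (1/6)·1 = 1/6.
If it is in chest 2 (prior 1/6): the guide opened chest 2, so this case is ruled out; weight (1/6)·0 = 0.
If it is in any of chests 3, 4, 5, and 6 (prior 1/6 each): the guide would have opened chest 1 instead, probability 0; weight (1/6)·0 = 0 each.
The weights sum to 1/6.
So P(the ruby in chest 6 | the guide opened chest 2) = 0 / (1/6) = 0.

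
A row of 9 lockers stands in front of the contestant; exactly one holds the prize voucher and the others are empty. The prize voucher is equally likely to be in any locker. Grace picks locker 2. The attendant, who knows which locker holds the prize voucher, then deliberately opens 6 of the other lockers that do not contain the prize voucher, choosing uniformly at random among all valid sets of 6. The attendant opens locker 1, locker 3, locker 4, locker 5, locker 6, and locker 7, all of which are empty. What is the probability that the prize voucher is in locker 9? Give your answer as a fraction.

Apply Bayes' rule, conditioning on where the prize voucher actually is.
If it is in any of lockers 1, 3, 4, 5, 6, and 7 (prior 1/9 each): that locker was opened and seen not to hold the prize — ruled out; weight (1/9)·0 = 0 each.
If it is in locker 2 (prior 1/9): the attendant has 28 equally likely choices, so probability 1/28; weight (1/9)·(1/28) = 1/252.
If it is in either of lockers 8 and 9 (prior 1/9 each): the attendant has 7 equally likely choices, so probability 1/7; weight (1/9)·(1/7) = 1/63 each.
The weights sum to 1/28.
So P(the prize voucher in locker 9 | the attendant opened locker 1, locker 3, locker 4, locker 5, locker 6, and locker 7) = (1/63) / (1/28) = 4/9.

4/9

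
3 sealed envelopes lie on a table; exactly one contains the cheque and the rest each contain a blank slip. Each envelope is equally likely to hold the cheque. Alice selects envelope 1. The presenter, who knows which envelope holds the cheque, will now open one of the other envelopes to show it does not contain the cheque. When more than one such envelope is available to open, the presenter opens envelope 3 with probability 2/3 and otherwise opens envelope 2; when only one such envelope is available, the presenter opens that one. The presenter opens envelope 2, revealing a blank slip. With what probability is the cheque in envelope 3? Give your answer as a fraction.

Apply Bayes' rule, conditioning on where the cheque actually is.
If it is in envelope 1 (prior 1/3): envelope 3 is available but not opened, probability 1/3; weight (1/3)·(1/3) = 1/9.
If it is in envelope 2 (prior 1/3): the presenter opened envelope 2, so this case is ruled out; weight (1/3)·0 = 0.
If it is in envelope 3 (prior 1/3): only envelope 2 is available, probability 1; weight (1/3)·1 = 1/3.
The weights sum to 4/9.
So P(the cheque in envelope 3 | the presenter opened envelope 2) = (1/3) / (4/9) = 3/4.

3/4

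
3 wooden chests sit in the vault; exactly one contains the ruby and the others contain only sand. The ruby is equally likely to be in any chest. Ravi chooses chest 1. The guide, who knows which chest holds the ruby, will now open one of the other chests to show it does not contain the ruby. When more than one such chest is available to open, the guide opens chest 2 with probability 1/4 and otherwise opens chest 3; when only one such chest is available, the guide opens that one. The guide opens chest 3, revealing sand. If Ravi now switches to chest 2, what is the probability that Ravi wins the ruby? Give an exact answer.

Condition on the true location of the ruby.
If it is in chest 1 (prior 1/3): chest 2 is available but not opened, probability 3/4; weight (1/3)·(3/4) = 1/4.
If it is in chest 2 (prior 1/3): only chest 3 is available, probability 1; weight (1/3)·1 = 1/3.
If it is in chest 3 (prior 1/3): the guide opened chest 3, so this case is ruled out; weight (1/3)·0 = 0.
The weights sum to 7/12.
So P(the ruby in chest 2 | the guide opened chest 3) = (1/3) / (7/12) = 4/7.

4/7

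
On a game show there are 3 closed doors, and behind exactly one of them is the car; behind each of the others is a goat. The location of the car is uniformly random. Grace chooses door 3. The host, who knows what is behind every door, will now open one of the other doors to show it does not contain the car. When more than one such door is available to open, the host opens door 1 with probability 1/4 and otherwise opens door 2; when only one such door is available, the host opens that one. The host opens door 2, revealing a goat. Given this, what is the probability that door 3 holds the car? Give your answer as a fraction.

3/7

Consider each possible location of the car in turn.
If it is behind door 1 (prior 1/3): only door 2 is available, probability 1; weight (1/3)·1 = 1/3.
If it is behind door 2 (prior 1/3): the host opened door 2, so this case is ruled out; weight (1/3)·0 = 0.
If it is behind door 3 (prior 1/3): door 1 is available but not opened, probability 3/4; weight (1/3)·(3/4) = 1/4.
The weights sum to 7/12.
So P(the car behind door 3 | the host opened door 2) = (1/4) / (7/12) = 3/7.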